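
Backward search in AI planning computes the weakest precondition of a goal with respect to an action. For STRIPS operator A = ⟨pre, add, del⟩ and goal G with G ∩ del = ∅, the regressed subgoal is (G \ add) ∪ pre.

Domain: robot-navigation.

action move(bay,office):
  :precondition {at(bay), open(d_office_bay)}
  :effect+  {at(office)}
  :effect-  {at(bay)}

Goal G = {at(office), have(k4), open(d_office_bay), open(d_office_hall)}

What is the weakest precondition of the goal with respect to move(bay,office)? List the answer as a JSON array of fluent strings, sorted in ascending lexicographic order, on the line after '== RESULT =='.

Compute (G \ add) ∪ pre:
  G ∩ del = {}  (empty — regression defined)
  G \ add = {at(office), have(k4), open(d_office_bay), open(d_office_hall)} \ {at(office)} = {have(k4), open(d_office_bay), open(d_office_hall)}
  ∪ pre   = {have(k4), open(d_office_bay), open(d_office_hall)} ∪ {at(bay), open(d_office_bay)}
          = {at(bay), have(k4), open(d_office_bay), open(d_office_hall)}

== RESULT ==
["at(bay)", "have(k4)", "open(d_office_bay)", "open(d_office_hall)"]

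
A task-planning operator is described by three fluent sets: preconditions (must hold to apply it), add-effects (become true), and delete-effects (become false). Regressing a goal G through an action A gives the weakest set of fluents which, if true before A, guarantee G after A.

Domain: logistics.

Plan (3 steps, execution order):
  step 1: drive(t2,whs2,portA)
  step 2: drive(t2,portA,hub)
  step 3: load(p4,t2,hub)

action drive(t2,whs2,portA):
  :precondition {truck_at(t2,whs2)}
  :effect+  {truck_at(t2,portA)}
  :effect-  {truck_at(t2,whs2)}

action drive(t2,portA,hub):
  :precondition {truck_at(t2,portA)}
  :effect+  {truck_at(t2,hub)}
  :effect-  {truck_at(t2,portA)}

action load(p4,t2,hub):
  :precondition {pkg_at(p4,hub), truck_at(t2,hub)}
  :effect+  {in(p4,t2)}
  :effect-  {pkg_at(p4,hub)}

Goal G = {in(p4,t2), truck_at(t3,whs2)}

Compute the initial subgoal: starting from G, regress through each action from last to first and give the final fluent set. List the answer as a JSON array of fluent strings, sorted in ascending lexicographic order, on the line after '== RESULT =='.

Work backward from the goal:
  through step 3 (load(p4,t2,hub)): drop {in(p4,t2)}, keep {truck_at(t3,whs2)}, require {pkg_at(p4,hub), truck_at(t2,hub)}
    → {pkg_at(p4,hub), truck_at(t2,hub), truck_at(t3,whs2)}
  through step 2 (drive(t2,portA,hub)): drop {truck_at(t2,hub)}, keep {pkg_at(p4,hub), truck_at(t3,whs2)}, require {truck_at(t2,portA)}
    → {pkg_at(p4,hub), truck_at(t2,portA), truck_at(t3,whs2)}
  through step 1 (drive(t2,whs2,portA)): drop {truck_at(t2,portA)}, keep {pkg_at(p4,hub), truck_at(t3,whs2)}, require {truck_at(t2,whs2)}
    → {pkg_at(p4,hub), truck_at(t2,whs2), truck_at(t3,whs2)}

== RESULT ==
["pkg_at(p4,hub)", "truck_at(t2,whs2)", "truck_at(t3,whs2)"]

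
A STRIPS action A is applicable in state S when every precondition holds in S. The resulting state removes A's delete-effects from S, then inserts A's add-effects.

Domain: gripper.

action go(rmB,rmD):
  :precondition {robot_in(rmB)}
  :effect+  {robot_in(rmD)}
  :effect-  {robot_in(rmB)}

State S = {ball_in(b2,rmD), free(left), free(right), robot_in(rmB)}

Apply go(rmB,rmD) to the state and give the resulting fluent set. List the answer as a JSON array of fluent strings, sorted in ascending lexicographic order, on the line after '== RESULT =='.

Progress:
  pre ⊆ S: {robot_in(rmB)} ⊆ S  — applicable
  S \ del = {ball_in(b2,rmD), free(left), free(right)}
  ∪ add   = {ball_in(b2,rmD), free(left), free(right), robot_in(rmD)}

== RESULT ==
["ball_in(b2,rmD)", "free(left)", "free(right)", "robot_in(rmD)"]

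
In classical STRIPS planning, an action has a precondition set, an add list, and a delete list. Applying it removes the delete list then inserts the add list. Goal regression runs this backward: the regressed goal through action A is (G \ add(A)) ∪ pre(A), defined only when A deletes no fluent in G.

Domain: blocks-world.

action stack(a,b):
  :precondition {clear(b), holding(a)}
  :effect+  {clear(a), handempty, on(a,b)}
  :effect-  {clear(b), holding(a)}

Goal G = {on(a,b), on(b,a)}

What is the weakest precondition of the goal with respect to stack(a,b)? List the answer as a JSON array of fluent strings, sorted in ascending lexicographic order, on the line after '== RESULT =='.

Regress:
  G ∩ del = {}  (empty — regression defined)
  G \ add = {on(a,b), on(b,a)} \ {clear(a), handempty, on(a,b)} = {on(b,a)}
  ∪ pre   = {on(b,a)} ∪ {clear(b), holding(a)}
          = {clear(b), holding(a), on(b,a)}

== RESULT ==
["clear(b)", "holding(a)", "on(b,a)"]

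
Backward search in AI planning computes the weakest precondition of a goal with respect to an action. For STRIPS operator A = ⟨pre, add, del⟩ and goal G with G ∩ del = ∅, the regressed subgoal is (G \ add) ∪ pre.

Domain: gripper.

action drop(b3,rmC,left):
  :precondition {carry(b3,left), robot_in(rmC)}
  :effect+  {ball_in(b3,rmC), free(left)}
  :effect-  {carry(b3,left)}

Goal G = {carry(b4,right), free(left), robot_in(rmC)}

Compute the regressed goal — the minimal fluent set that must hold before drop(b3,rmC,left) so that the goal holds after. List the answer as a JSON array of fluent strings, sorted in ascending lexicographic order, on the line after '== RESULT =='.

Regress:
  G ∩ del = {}  (empty — regression defined)
  G \ add = {carry(b4,right), free(left), robot_in(rmC)} \ {ball_in(b3,rmC), free(left)} = {carry(b4,right), robot_in(rmC)}
  ∪ pre   = {carry(b4,right), robot_in(rmC)} ∪ {carry(b3,left), robot_in(rmC)}
          = {carry(b3,left), carry(b4,right), robot_in(rmC)}

== RESULT ==
["carry(b3,left)", "carry(b4,right)", "robot_in(rmC)"]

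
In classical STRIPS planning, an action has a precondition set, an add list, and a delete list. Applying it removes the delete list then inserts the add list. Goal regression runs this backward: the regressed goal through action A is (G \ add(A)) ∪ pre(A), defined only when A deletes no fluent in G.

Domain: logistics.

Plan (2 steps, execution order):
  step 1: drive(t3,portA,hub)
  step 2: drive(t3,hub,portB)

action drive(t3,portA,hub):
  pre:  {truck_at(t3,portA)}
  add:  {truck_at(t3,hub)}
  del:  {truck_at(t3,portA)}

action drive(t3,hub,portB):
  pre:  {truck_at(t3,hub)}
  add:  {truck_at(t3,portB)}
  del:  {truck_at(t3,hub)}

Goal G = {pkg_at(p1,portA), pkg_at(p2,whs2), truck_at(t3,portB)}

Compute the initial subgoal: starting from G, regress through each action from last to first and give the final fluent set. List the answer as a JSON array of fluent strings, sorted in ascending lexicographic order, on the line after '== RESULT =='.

Work backward from the goal:
  through step 2 (drive(t3,hub,portB)): drop {truck_at(t3,portB)}, keep {pkg_at(p1,portA), pkg_at(p2,whs2)}, require {truck_at(t3,hub)}
    → {pkg_at(p1,portA), pkg_at(p2,whs2), truck_at(t3,hub)}
  through step 1 (drive(t3,portA,hub)): drop {truck_at(t3,hub)}, keep {pkg_at(p1,portA), pkg_at(p2,whs2)}, require {truck_at(t3,portA)}
    → {pkg_at(p1,portA), pkg_at(p2,whs2), truck_at(t3,portA)}

== RESULT ==
["pkg_at(p1,portA)", "pkg_at(p2,whs2)", "truck_at(t3,portA)"]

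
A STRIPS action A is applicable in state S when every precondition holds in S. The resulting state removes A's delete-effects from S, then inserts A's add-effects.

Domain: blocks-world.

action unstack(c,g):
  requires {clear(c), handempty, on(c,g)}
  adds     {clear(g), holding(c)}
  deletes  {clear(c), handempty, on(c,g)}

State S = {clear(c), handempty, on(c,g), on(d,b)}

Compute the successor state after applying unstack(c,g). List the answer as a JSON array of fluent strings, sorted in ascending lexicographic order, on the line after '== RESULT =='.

Compute (S \ del) ∪ add:
  pre ⊆ S: {clear(c), handempty, on(c,g)} ⊆ S  — applicable
  S \ del = {on(d,b)}
  ∪ add   = {clear(g), holding(c), on(d,b)}

== RESULT ==
["clear(g)", "holding(c)", "on(d,b)"]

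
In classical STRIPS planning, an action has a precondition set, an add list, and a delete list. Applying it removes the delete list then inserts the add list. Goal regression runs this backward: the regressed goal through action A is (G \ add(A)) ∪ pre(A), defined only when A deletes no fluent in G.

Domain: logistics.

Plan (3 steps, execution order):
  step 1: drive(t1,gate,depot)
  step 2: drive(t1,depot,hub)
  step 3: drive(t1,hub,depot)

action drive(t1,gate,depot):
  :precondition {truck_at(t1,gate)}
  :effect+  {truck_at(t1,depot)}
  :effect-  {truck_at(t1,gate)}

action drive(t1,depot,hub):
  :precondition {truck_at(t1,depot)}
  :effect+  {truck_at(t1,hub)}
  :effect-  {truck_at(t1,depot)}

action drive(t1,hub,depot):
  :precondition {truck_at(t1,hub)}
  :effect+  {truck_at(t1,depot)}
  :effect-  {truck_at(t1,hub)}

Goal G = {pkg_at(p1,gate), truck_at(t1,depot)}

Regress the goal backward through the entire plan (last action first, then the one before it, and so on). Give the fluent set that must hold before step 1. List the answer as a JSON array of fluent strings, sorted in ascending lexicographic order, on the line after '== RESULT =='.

Work backward from the goal:
  through step 3 (drive(t1,hub,depot)): drop {truck_at(t1,depot)}, keep {pkg_at(p1,gate)}, require {truck_at(t1,hub)}
    → {pkg_at(p1,gate), truck_at(t1,hub)}
  through step 2 (drive(t1,depot,hub)): drop {truck_at(t1,hub)}, keep {pkg_at(p1,gate)}, require {truck_at(t1,depot)}
    → {pkg_at(p1,gate), truck_at(t1,depot)}
  through step 1 (drive(t1,gate,depot)): drop {truck_at(t1,depot)}, keep {pkg_at(p1,gate)}, require {truck_at(t1,gate)}
    → {pkg_at(p1,gate), truck_at(t1,gate)}

== RESULT ==
["pkg_at(p1,gate)", "truck_at(t1,gate)"]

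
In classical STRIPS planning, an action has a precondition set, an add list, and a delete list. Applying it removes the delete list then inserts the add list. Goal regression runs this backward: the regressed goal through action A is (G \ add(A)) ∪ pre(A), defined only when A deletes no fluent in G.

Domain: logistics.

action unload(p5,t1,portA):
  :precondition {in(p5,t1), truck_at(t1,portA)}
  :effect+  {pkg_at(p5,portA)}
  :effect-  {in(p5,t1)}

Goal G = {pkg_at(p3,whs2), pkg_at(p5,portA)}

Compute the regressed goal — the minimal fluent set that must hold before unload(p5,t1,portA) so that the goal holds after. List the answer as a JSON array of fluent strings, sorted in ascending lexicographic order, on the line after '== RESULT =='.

Compute (G \ add) ∪ pre:
  G ∩ del = {}  (empty — regression defined)
  G \ add = {pkg_at(p3,whs2), pkg_at(p5,portA)} \ {pkg_at(p5,portA)} = {pkg_at(p3,whs2)}
  ∪ pre   = {pkg_at(p3,whs2)} ∪ {in(p5,t1), truck_at(t1,portA)}
          = {in(p5,t1), pkg_at(p3,whs2), truck_at(t1,portA)}

== RESULT ==
["in(p5,t1)", "pkg_at(p3,whs2)", "truck_at(t1,portA)"]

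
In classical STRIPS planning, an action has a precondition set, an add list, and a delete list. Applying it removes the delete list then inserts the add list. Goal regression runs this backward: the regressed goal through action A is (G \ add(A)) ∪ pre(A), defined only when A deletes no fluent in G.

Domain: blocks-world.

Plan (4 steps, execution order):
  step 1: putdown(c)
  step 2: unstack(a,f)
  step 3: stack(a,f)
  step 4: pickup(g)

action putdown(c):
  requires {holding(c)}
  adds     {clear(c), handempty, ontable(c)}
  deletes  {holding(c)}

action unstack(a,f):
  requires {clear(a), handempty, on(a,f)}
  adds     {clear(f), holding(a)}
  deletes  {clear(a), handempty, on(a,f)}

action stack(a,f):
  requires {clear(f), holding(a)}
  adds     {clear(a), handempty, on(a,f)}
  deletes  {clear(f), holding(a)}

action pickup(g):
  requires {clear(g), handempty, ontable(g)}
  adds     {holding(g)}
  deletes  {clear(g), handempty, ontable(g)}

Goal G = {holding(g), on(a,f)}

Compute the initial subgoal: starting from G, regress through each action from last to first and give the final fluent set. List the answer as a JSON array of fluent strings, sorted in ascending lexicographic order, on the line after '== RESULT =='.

Work backward from the goal:
  through step 4 (pickup(g)): drop {holding(g)}, keep {on(a,f)}, require {clear(g), handempty, ontable(g)}
    → {clear(g), handempty, on(a,f), ontable(g)}
  through step 3 (stack(a,f)): drop {handempty, on(a,f)}, keep {clear(g), ontable(g)}, require {clear(f), holding(a)}
    → {clear(f), clear(g), holding(a), ontable(g)}
  through step 2 (unstack(a,f)): drop {clear(f), holding(a)}, keep {clear(g), ontable(g)}, require {clear(a), handempty, on(a,f)}
    → {clear(a), clear(g), handempty, on(a,f), ontable(g)}
  through step 1 (putdown(c)): drop {handempty}, keep {clear(a), clear(g), on(a,f), ontable(g)}, require {holding(c)}
    → {clear(a), clear(g), holding(c), on(a,f), ontable(g)}

== RESULT ==
["clear(a)", "clear(g)", "holding(c)", "on(a,f)", "ontable(g)"]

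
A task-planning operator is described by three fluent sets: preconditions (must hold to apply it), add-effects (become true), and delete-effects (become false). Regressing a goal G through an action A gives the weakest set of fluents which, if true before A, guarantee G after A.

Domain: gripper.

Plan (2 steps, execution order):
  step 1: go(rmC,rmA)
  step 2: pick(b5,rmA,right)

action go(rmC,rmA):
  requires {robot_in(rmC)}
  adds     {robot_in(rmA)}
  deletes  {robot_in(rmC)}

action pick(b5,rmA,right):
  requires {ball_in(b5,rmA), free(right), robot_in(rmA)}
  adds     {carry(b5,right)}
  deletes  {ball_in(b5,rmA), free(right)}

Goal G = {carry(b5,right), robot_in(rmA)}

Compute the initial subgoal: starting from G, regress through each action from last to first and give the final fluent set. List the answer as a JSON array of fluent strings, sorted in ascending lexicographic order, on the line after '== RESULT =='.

Regress step by step:
  through step 2 (pick(b5,rmA,right)): drop {carry(b5,right)}, keep {robot_in(rmA)}, require {ball_in(b5,rmA), free(right), robot_in(rmA)}
    → {ball_in(b5,rmA), free(right), robot_in(rmA)}
  through step 1 (go(rmC,rmA)): drop {robot_in(rmA)}, keep {ball_in(b5,rmA), free(right)}, require {robot_in(rmC)}
    → {ball_in(b5,rmA), free(right), robot_in(rmC)}

== RESULT ==
["ball_in(b5,rmA)", "free(right)", "robot_in(rmC)"]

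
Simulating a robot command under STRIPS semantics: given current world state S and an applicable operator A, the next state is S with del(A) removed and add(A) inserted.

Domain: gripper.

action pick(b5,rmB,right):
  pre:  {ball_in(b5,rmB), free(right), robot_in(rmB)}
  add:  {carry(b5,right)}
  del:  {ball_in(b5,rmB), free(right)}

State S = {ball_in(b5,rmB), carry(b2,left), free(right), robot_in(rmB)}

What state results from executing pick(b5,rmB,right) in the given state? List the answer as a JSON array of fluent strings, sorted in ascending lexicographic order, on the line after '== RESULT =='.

Progress:
  pre ⊆ S: {ball_in(b5,rmB), free(right), robot_in(rmB)} ⊆ S  — applicable
  S \ del = {carry(b2,left), robot_in(rmB)}
  ∪ add   = {carry(b2,left), carry(b5,right), robot_in(rmB)}

== RESULT ==
["carry(b2,left)", "carry(b5,right)", "robot_in(rmB)"]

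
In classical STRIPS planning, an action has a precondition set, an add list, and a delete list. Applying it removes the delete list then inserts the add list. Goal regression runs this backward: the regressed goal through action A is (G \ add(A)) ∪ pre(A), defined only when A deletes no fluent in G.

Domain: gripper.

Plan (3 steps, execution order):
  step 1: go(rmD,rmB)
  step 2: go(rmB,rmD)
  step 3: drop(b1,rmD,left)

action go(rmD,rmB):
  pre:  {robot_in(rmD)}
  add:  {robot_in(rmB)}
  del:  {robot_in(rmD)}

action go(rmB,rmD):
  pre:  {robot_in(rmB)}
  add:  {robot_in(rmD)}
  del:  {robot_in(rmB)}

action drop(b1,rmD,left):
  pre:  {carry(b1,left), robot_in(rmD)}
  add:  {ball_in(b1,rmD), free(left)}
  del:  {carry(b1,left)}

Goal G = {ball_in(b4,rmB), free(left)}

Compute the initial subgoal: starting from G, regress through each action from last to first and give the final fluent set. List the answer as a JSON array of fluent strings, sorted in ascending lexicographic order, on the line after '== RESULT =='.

Regress step by step:
  through step 3 (drop(b1,rmD,left)): drop {free(left)}, keep {ball_in(b4,rmB)}, require {carry(b1,left), robot_in(rmD)}
    → {ball_in(b4,rmB), carry(b1,left), robot_in(rmD)}
  through step 2 (go(rmB,rmD)): drop {robot_in(rmD)}, keep {ball_in(b4,rmB), carry(b1,left)}, require {robot_in(rmB)}
    → {ball_in(b4,rmB), carry(b1,left), robot_in(rmB)}
  through step 1 (go(rmD,rmB)): drop {robot_in(rmB)}, keep {ball_in(b4,rmB), carry(b1,left)}, require {robot_in(rmD)}
    → {ball_in(b4,rmB), carry(b1,left), robot_in(rmD)}

== RESULT ==
["ball_in(b4,rmB)", "carry(b1,left)", "robot_in(rmD)"]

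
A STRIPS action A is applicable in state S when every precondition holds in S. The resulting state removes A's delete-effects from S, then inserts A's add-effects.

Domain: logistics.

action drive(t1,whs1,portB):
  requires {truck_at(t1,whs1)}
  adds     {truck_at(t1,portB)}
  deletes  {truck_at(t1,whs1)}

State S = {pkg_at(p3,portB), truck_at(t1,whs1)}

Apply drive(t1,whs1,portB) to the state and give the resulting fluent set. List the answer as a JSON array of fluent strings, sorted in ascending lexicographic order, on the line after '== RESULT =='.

Compute (S \ del) ∪ add:
  pre ⊆ S: {truck_at(t1,whs1)} ⊆ S  — applicable
  S \ del = {pkg_at(p3,portB)}
  ∪ add   = {pkg_at(p3,portB), truck_at(t1,portB)}

== RESULT ==
["pkg_at(p3,portB)", "truck_at(t1,portB)"]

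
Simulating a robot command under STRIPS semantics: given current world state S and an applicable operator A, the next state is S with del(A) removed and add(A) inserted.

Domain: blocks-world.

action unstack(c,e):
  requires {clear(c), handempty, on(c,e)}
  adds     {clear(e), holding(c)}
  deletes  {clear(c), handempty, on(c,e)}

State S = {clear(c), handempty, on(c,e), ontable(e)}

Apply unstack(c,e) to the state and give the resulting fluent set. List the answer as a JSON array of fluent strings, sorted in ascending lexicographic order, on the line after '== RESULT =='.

Progress:
  pre ⊆ S: {clear(c), handempty, on(c,e)} ⊆ S  — applicable
  S \ del = {ontable(e)}
  ∪ add   = {clear(e), holding(c), ontable(e)}

== RESULT ==
["clear(e)", "holding(c)", "ontable(e)"]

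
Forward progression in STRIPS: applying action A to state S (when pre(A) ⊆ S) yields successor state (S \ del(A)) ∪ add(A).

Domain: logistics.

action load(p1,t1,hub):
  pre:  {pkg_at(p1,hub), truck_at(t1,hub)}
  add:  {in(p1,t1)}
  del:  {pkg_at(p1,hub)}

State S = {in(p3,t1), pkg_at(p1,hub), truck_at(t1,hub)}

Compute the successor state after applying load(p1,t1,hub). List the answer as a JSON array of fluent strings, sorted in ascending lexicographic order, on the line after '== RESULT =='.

Compute (S \ del) ∪ add:
  pre ⊆ S: {pkg_at(p1,hub), truck_at(t1,hub)} ⊆ S  — applicable
  S \ del = {in(p3,t1), truck_at(t1,hub)}
  ∪ add   = {in(p1,t1), in(p3,t1), truck_at(t1,hub)}

== RESULT ==
["in(p1,t1)", "in(p3,t1)", "truck_at(t1,hub)"]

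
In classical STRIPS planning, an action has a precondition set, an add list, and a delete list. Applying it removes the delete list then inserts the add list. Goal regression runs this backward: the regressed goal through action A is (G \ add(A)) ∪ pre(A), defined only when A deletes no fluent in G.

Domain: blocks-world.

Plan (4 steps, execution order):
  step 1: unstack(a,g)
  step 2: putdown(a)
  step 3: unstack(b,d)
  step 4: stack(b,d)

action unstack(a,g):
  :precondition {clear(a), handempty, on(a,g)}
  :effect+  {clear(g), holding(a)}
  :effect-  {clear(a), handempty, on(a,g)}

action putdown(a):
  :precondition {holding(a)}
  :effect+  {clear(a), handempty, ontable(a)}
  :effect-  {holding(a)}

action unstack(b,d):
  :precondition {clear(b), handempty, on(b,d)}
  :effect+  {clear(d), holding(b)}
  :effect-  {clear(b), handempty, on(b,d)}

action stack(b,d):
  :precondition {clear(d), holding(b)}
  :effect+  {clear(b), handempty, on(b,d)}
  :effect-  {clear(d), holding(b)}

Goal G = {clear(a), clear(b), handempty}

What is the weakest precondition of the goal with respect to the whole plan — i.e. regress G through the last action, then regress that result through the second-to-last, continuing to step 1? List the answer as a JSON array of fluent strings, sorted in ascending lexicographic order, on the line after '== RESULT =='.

Regress step by step:
  through step 4 (stack(b,d)): drop {clear(b), handempty}, keep {clear(a)}, require {clear(d), holding(b)}
    → {clear(a), clear(d), holding(b)}
  through step 3 (unstack(b,d)): drop {clear(d), holding(b)}, keep {clear(a)}, require {clear(b), handempty, on(b,d)}
    → {clear(a), clear(b), handempty, on(b,d)}
  through step 2 (putdown(a)): drop {clear(a), handempty}, keep {clear(b), on(b,d)}, require {holding(a)}
    → {clear(b), holding(a), on(b,d)}
  through step 1 (unstack(a,g)): drop {holding(a)}, keep {clear(b), on(b,d)}, require {clear(a), handempty, on(a,g)}
    → {clear(a), clear(b), handempty, on(a,g), on(b,d)}

== RESULT ==
["clear(a)", "clear(b)", "handempty", "on(a,g)", "on(b,d)"]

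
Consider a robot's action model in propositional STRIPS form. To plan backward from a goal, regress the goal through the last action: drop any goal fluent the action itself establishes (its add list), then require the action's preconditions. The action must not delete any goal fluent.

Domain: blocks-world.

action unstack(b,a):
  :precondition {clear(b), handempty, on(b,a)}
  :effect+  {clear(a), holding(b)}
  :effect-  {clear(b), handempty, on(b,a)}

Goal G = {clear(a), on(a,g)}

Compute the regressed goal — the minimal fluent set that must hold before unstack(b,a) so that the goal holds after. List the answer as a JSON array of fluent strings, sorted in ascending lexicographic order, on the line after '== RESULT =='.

Compute (G \ add) ∪ pre:
  G ∩ del = {}  (empty — regression defined)
  G \ add = {clear(a), on(a,g)} \ {clear(a), holding(b)} = {on(a,g)}
  ∪ pre   = {on(a,g)} ∪ {clear(b), handempty, on(b,a)}
          = {clear(b), handempty, on(a,g), on(b,a)}

== RESULT ==
["clear(b)", "handempty", "on(a,g)", "on(b,a)"]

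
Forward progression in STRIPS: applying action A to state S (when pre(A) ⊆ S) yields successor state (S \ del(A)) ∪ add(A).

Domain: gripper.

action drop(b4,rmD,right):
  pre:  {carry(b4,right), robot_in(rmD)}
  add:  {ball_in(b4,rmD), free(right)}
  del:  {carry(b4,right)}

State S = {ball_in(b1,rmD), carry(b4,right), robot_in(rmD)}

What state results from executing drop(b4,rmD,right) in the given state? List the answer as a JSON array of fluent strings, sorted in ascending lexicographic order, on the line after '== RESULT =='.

Progress:
  pre ⊆ S: {carry(b4,right), robot_in(rmD)} ⊆ S  — applicable
  S \ del = {ball_in(b1,rmD), robot_in(rmD)}
  ∪ add   = {ball_in(b1,rmD), ball_in(b4,rmD), free(right), robot_in(rmD)}

== RESULT ==
["ball_in(b1,rmD)", "ball_in(b4,rmD)", "free(right)", "robot_in(rmD)"]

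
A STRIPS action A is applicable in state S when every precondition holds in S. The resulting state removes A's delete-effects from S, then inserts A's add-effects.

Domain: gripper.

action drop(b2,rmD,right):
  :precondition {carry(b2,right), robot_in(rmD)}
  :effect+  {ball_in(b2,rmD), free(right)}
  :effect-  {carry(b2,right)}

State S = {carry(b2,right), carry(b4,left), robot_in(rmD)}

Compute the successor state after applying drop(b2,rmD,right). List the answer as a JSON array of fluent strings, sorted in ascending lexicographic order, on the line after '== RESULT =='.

Progress:
  pre ⊆ S: {carry(b2,right), robot_in(rmD)} ⊆ S  — applicable
  S \ del = {carry(b4,left), robot_in(rmD)}
  ∪ add   = {ball_in(b2,rmD), carry(b4,left), free(right), robot_in(rmD)}

== RESULT ==
["ball_in(b2,rmD)", "carry(b4,left)", "free(right)", "robot_in(rmD)"]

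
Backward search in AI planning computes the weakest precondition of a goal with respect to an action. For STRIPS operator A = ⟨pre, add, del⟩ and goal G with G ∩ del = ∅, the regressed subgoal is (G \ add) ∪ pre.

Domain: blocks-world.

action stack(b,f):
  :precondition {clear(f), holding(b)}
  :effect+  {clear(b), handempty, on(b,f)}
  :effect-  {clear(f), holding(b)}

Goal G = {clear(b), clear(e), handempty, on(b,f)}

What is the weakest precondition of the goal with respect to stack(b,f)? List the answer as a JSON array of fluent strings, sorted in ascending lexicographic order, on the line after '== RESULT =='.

Compute (G \ add) ∪ pre:
  G ∩ del = {}  (empty — regression defined)
  G \ add = {clear(b), clear(e), handempty, on(b,f)} \ {clear(b), handempty, on(b,f)} = {clear(e)}
  ∪ pre   = {clear(e)} ∪ {clear(f), holding(b)}
          = {clear(e), clear(f), holding(b)}

== RESULT ==
["clear(e)", "clear(f)", "holding(b)"]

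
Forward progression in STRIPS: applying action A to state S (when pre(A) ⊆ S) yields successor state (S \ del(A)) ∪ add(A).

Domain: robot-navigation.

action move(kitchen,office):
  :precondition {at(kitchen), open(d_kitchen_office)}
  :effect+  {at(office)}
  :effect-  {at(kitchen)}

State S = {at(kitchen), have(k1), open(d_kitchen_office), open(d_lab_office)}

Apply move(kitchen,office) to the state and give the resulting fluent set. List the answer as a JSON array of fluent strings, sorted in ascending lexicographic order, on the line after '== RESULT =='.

Compute (S \ del) ∪ add:
  pre ⊆ S: {at(kitchen), open(d_kitchen_office)} ⊆ S  — applicable
  S \ del = {have(k1), open(d_kitchen_office), open(d_lab_office)}
  ∪ add   = {at(office), have(k1), open(d_kitchen_office), open(d_lab_office)}

== RESULT ==
["at(office)", "have(k1)", "open(d_kitchen_office)", "open(d_lab_office)"]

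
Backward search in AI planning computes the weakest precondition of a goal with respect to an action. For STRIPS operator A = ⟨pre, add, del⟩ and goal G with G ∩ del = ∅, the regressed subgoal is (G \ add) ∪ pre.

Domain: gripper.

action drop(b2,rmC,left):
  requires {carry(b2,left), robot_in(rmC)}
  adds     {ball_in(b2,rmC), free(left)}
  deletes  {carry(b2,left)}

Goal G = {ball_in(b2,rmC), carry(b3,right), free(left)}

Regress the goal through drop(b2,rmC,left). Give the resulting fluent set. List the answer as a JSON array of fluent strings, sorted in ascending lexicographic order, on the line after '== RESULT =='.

Regress:
  G ∩ del = {}  (empty — regression defined)
  G \ add = {ball_in(b2,rmC), carry(b3,right), free(left)} \ {ball_in(b2,rmC), free(left)} = {carry(b3,right)}
  ∪ pre   = {carry(b3,right)} ∪ {carry(b2,left), robot_in(rmC)}
          = {carry(b2,left), carry(b3,right), robot_in(rmC)}

== RESULT ==
["carry(b2,left)", "carry(b3,right)", "robot_in(rmC)"]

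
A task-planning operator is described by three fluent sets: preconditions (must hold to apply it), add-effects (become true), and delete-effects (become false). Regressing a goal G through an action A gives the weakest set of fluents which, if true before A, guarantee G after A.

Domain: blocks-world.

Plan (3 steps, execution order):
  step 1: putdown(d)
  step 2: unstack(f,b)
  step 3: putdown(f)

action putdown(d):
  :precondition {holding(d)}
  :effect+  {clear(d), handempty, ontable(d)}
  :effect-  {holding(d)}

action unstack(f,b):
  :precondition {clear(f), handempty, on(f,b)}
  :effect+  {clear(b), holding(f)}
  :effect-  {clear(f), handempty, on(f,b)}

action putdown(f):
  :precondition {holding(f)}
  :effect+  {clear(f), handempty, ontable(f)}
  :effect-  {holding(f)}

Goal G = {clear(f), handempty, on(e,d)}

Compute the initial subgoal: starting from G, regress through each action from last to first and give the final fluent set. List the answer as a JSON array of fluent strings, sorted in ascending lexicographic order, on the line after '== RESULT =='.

Work backward from the goal:
  through step 3 (putdown(f)): drop {clear(f), handempty}, keep {on(e,d)}, require {holding(f)}
    → {holding(f), on(e,d)}
  through step 2 (unstack(f,b)): drop {holding(f)}, keep {on(e,d)}, require {clear(f), handempty, on(f,b)}
    → {clear(f), handempty, on(e,d), on(f,b)}
  through step 1 (putdown(d)): drop {handempty}, keep {clear(f), on(e,d), on(f,b)}, require {holding(d)}
    → {clear(f), holding(d), on(e,d), on(f,b)}

== RESULT ==
["clear(f)", "holding(d)", "on(e,d)", "on(f,b)"]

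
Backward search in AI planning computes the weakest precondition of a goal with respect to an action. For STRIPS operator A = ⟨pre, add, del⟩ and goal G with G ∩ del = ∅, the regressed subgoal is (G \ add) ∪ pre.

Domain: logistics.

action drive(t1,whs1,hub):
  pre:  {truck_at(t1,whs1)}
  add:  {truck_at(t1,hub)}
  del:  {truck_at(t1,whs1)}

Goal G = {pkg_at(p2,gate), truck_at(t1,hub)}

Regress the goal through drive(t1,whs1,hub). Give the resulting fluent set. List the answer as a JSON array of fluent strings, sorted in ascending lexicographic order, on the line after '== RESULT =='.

Regress:
  G ∩ del = {}  (empty — regression defined)
  G \ add = {pkg_at(p2,gate), truck_at(t1,hub)} \ {truck_at(t1,hub)} = {pkg_at(p2,gate)}
  ∪ pre   = {pkg_at(p2,gate)} ∪ {truck_at(t1,whs1)}
          = {pkg_at(p2,gate), truck_at(t1,whs1)}

== RESULT ==
["pkg_at(p2,gate)", "truck_at(t1,whs1)"]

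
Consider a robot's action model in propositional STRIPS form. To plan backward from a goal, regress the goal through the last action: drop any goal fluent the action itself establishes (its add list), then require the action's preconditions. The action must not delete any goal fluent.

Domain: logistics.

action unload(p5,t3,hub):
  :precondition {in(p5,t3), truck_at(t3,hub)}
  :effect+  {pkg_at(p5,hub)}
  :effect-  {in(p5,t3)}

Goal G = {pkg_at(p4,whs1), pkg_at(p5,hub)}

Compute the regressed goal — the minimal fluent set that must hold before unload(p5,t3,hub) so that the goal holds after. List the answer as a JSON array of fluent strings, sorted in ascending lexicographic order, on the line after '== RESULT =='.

Compute (G \ add) ∪ pre:
  G ∩ del = {}  (empty — regression defined)
  G \ add = {pkg_at(p4,whs1), pkg_at(p5,hub)} \ {pkg_at(p5,hub)} = {pkg_at(p4,whs1)}
  ∪ pre   = {pkg_at(p4,whs1)} ∪ {in(p5,t3), truck_at(t3,hub)}
          = {in(p5,t3), pkg_at(p4,whs1), truck_at(t3,hub)}

== RESULT ==
["in(p5,t3)", "pkg_at(p4,whs1)", "truck_at(t3,hub)"]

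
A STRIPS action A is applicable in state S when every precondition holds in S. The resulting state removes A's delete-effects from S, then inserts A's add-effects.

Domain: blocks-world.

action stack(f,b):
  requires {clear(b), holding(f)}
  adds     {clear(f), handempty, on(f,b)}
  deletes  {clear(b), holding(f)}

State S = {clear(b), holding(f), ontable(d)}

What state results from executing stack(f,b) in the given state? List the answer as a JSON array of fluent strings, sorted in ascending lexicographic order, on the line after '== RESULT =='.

Progress:
  pre ⊆ S: {clear(b), holding(f)} ⊆ S  — applicable
  S \ del = {ontable(d)}
  ∪ add   = {clear(f), handempty, on(f,b), ontable(d)}

== RESULT ==
["clear(f)", "handempty", "on(f,b)", "ontable(d)"]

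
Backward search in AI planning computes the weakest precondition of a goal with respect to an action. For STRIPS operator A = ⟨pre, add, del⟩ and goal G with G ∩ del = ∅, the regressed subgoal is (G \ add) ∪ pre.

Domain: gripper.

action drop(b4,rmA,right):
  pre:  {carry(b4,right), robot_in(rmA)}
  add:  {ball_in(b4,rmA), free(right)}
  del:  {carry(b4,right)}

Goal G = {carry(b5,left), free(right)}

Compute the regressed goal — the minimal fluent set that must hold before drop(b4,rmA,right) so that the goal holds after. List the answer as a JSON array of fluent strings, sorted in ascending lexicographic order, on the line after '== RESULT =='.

Regress:
  G ∩ del = {}  (empty — regression defined)
  G \ add = {carry(b5,left), free(right)} \ {ball_in(b4,rmA), free(right)} = {carry(b5,left)}
  ∪ pre   = {carry(b5,left)} ∪ {carry(b4,right), robot_in(rmA)}
          = {carry(b4,right), carry(b5,left), robot_in(rmA)}

== RESULT ==
["carry(b4,right)", "carry(b5,left)", "robot_in(rmA)"]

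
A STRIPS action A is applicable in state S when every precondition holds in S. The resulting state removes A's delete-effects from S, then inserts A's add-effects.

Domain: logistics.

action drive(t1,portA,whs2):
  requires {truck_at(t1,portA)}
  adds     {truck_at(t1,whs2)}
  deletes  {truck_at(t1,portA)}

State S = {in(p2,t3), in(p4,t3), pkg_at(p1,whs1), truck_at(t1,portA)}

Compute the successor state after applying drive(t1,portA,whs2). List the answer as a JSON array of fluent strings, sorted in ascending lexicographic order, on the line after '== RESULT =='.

Compute (S \ del) ∪ add:
  pre ⊆ S: {truck_at(t1,portA)} ⊆ S  — applicable
  S \ del = {in(p2,t3), in(p4,t3), pkg_at(p1,whs1)}
  ∪ add   = {in(p2,t3), in(p4,t3), pkg_at(p1,whs1), truck_at(t1,whs2)}

== RESULT ==
["in(p2,t3)", "in(p4,t3)", "pkg_at(p1,whs1)", "truck_at(t1,whs2)"]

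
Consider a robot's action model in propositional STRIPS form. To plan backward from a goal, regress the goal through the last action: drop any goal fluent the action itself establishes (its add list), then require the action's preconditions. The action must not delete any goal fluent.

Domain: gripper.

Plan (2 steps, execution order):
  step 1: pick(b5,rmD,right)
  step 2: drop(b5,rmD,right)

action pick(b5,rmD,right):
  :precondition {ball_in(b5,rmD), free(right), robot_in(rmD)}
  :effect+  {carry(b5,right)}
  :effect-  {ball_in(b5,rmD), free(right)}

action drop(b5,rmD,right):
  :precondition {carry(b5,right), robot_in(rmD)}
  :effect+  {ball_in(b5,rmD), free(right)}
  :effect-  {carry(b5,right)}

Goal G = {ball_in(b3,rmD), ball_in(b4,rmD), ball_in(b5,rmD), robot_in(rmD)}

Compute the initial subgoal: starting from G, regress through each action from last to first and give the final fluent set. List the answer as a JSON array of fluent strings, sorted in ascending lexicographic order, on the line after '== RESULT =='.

Regress step by step:
  through step 2 (drop(b5,rmD,right)): drop {ball_in(b5,rmD)}, keep {ball_in(b3,rmD), ball_in(b4,rmD), robot_in(rmD)}, require {carry(b5,right), robot_in(rmD)}
    → {ball_in(b3,rmD), ball_in(b4,rmD), carry(b5,right), robot_in(rmD)}
  through step 1 (pick(b5,rmD,right)): drop {carry(b5,right)}, keep {ball_in(b3,rmD), ball_in(b4,rmD), robot_in(rmD)}, require {ball_in(b5,rmD), free(right), robot_in(rmD)}
    → {ball_in(b3,rmD), ball_in(b4,rmD), ball_in(b5,rmD), free(right), robot_in(rmD)}

== RESULT ==
["ball_in(b3,rmD)", "ball_in(b4,rmD)", "ball_in(b5,rmD)", "free(right)", "robot_in(rmD)"]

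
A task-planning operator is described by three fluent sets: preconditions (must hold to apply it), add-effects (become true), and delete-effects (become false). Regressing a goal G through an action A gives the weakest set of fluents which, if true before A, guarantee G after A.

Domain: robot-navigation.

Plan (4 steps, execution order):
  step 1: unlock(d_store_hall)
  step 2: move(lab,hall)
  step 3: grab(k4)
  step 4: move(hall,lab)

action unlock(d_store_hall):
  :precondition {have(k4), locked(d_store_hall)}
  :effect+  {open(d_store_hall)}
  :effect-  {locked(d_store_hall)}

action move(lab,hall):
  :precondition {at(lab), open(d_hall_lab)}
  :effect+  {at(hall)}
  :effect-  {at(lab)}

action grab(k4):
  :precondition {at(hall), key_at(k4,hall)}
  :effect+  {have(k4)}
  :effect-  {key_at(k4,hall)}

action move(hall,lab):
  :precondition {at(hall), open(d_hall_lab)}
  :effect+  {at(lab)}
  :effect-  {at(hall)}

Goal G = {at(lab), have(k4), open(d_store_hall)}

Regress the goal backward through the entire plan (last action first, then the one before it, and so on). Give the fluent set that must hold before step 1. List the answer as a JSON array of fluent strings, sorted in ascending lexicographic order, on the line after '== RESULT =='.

Regress step by step:
  through step 4 (move(hall,lab)): drop {at(lab)}, keep {have(k4), open(d_store_hall)}, require {at(hall), open(d_hall_lab)}
    → {at(hall), have(k4), open(d_hall_lab), open(d_store_hall)}
  through step 3 (grab(k4)): drop {have(k4)}, keep {at(hall), open(d_hall_lab), open(d_store_hall)}, require {at(hall), key_at(k4,hall)}
    → {at(hall), key_at(k4,hall), open(d_hall_lab), open(d_store_hall)}
  through step 2 (move(lab,hall)): drop {at(hall)}, keep {key_at(k4,hall), open(d_hall_lab), open(d_store_hall)}, require {at(lab), open(d_hall_lab)}
    → {at(lab), key_at(k4,hall), open(d_hall_lab), open(d_store_hall)}
  through step 1 (unlock(d_store_hall)): drop {open(d_store_hall)}, keep {at(lab), key_at(k4,hall), open(d_hall_lab)}, require {have(k4), locked(d_store_hall)}
    → {at(lab), have(k4), key_at(k4,hall), locked(d_store_hall), open(d_hall_lab)}

== RESULT ==
["at(lab)", "have(k4)", "key_at(k4,hall)", "locked(d_store_hall)", "open(d_hall_lab)"]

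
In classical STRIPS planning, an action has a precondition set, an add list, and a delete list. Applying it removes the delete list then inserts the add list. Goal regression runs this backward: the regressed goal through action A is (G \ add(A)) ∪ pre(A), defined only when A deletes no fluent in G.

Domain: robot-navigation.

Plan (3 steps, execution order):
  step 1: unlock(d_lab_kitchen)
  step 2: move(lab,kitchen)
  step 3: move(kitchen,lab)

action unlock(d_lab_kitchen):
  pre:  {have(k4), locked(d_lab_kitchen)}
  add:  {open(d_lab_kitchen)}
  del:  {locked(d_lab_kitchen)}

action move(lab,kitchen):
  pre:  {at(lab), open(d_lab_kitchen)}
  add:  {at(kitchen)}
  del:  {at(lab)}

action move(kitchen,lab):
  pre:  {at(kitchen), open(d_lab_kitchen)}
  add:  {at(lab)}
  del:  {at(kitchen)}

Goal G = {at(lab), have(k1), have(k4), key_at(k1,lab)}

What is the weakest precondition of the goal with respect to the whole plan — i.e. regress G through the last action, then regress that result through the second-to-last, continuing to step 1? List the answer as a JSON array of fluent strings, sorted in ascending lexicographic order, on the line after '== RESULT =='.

Regress step by step:
  through step 3 (move(kitchen,lab)): drop {at(lab)}, keep {have(k1), have(k4), key_at(k1,lab)}, require {at(kitchen), open(d_lab_kitchen)}
    → {at(kitchen), have(k1), have(k4), key_at(k1,lab), open(d_lab_kitchen)}
  through step 2 (move(lab,kitchen)): drop {at(kitchen)}, keep {have(k1), have(k4), key_at(k1,lab), open(d_lab_kitchen)}, require {at(lab), open(d_lab_kitchen)}
    → {at(lab), have(k1), have(k4), key_at(k1,lab), open(d_lab_kitchen)}
  through step 1 (unlock(d_lab_kitchen)): drop {open(d_lab_kitchen)}, keep {at(lab), have(k1), have(k4), key_at(k1,lab)}, require {have(k4), locked(d_lab_kitchen)}
    → {at(lab), have(k1), have(k4), key_at(k1,lab), locked(d_lab_kitchen)}

== RESULT ==
["at(lab)", "have(k1)", "have(k4)", "key_at(k1,lab)", "locked(d_lab_kitchen)"]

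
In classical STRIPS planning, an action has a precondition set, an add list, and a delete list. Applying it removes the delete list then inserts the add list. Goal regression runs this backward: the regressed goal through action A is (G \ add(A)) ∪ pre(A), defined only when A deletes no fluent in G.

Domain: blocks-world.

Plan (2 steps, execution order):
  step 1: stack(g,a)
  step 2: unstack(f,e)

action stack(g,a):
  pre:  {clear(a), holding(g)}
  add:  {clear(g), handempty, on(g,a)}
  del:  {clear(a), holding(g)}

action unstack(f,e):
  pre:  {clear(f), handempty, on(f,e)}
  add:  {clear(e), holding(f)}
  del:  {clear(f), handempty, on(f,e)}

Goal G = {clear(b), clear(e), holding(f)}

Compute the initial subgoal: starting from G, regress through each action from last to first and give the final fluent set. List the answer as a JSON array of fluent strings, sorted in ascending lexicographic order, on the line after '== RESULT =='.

Work backward from the goal:
  through step 2 (unstack(f,e)): drop {clear(e), holding(f)}, keep {clear(b)}, require {clear(f), handempty, on(f,e)}
    → {clear(b), clear(f), handempty, on(f,e)}
  through step 1 (stack(g,a)): drop {handempty}, keep {clear(b), clear(f), on(f,e)}, require {clear(a), holding(g)}
    → {clear(a), clear(b), clear(f), holding(g), on(f,e)}

== RESULT ==
["clear(a)", "clear(b)", "clear(f)", "holding(g)", "on(f,e)"]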